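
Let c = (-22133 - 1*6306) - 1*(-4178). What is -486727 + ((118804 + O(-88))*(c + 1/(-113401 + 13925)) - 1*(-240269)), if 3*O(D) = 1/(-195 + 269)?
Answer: -63657297832630669/22083672 ≈ -2.8826e+9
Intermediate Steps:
O(D) = 1/222 (O(D) = 1/(3*(-195 + 269)) = (1/3)/74 = (1/3)*(1/74) = 1/222)
c = -24261 (c = (-22133 - 6306) + 4178 = -28439 + 4178 = -24261)
-486727 + ((118804 + O(-88))*(c + 1/(-113401 + 13925)) - 1*(-240269)) = -486727 + ((118804 + 1/222)*(-24261 + 1/(-113401 + 13925)) - 1*(-240269)) = -486727 + (26374489*(-24261 + 1/(-99476))/222 + 240269) = -486727 + (26374489*(-24261 - 1/99476)/222 + 240269) = -486727 + ((26374489/222)*(-2413387237/99476) + 240269) = -486727 + (-63651855134996893/22083672 + 240269) = -486727 - 63646549113209125/22083672 = -63657297832630669/22083672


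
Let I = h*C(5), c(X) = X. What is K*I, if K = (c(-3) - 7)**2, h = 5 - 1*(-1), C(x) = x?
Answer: 3000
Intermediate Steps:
h = 6 (h = 5 + 1 = 6)
K = 100 (K = (-3 - 7)**2 = (-10)**2 = 100)
I = 30 (I = 6*5 = 30)
K*I = 100*30 = 3000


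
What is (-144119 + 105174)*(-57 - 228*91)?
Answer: 810250725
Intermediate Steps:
(-144119 + 105174)*(-57 - 228*91) = -38945*(-57 - 20748) = -38945*(-20805) = 810250725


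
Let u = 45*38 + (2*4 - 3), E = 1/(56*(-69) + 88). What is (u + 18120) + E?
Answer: 74896959/3776 ≈ 19835.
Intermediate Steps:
E = -1/3776 (E = 1/(-3864 + 88) = 1/(-3776) = -1/3776 ≈ -0.00026483)
u = 1715 (u = 1710 + (8 - 3) = 1710 + 5 = 1715)
(u + 18120) + E = (1715 + 18120) - 1/3776 = 19835 - 1/3776 = 74896959/3776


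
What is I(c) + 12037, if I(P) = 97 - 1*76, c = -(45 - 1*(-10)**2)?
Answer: 12058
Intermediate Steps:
c = 55 (c = -(45 - 1*100) = -(45 - 100) = -1*(-55) = 55)
I(P) = 21 (I(P) = 97 - 76 = 21)
I(c) + 12037 = 21 + 12037 = 12058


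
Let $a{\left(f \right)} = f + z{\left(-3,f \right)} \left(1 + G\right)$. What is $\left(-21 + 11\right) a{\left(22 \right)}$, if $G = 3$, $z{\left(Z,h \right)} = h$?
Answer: $-1100$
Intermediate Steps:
$a{\left(f \right)} = 5 f$ ($a{\left(f \right)} = f + f \left(1 + 3\right) = f + f 4 = f + 4 f = 5 f$)
$\left(-21 + 11\right) a{\left(22 \right)} = \left(-21 + 11\right) 5 \cdot 22 = \left(-10\right) 110 = -1100$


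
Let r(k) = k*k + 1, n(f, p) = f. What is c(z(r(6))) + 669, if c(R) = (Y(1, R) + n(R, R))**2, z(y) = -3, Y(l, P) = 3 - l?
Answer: 670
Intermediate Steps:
r(k) = 1 + k**2 (r(k) = k**2 + 1 = 1 + k**2)
c(R) = (2 + R)**2 (c(R) = ((3 - 1*1) + R)**2 = ((3 - 1) + R)**2 = (2 + R)**2)
c(z(r(6))) + 669 = (2 - 3)**2 + 669 = (-1)**2 + 669 = 1 + 669 = 670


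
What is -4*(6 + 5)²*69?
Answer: -33396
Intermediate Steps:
-4*(6 + 5)²*69 = -4*11²*69 = -484*69 = -4*8349 = -33396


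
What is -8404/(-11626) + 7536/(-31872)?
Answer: 1877487/3859832 ≈ 0.48642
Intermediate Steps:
-8404/(-11626) + 7536/(-31872) = -8404*(-1/11626) + 7536*(-1/31872) = 4202/5813 - 157/664 = 1877487/3859832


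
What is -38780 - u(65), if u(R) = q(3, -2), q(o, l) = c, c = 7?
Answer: -38787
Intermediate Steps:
q(o, l) = 7
u(R) = 7
-38780 - u(65) = -38780 - 1*7 = -38780 - 7 = -38787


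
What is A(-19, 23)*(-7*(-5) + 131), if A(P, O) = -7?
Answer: -1162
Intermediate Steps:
A(-19, 23)*(-7*(-5) + 131) = -7*(-7*(-5) + 131) = -7*(35 + 131) = -7*166 = -1162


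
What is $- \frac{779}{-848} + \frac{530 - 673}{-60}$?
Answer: $\frac{42001}{12720} \approx 3.302$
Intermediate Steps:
$- \frac{779}{-848} + \frac{530 - 673}{-60} = \left(-779\right) \left(- \frac{1}{848}\right) + \left(530 - 673\right) \left(- \frac{1}{60}\right) = \frac{779}{848} - - \frac{143}{60} = \frac{779}{848} + \frac{143}{60} = \frac{42001}{12720}$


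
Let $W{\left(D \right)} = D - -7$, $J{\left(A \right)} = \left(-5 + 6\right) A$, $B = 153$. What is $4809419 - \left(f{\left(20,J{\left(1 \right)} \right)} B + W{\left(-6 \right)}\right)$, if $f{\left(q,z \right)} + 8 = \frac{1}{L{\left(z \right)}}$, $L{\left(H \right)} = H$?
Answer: $4810489$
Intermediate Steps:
$J{\left(A \right)} = A$ ($J{\left(A \right)} = 1 A = A$)
$f{\left(q,z \right)} = -8 + \frac{1}{z}$
$W{\left(D \right)} = 7 + D$ ($W{\left(D \right)} = D + 7 = 7 + D$)
$4809419 - \left(f{\left(20,J{\left(1 \right)} \right)} B + W{\left(-6 \right)}\right) = 4809419 - \left(\left(-8 + 1^{-1}\right) 153 + \left(7 - 6\right)\right) = 4809419 - \left(\left(-8 + 1\right) 153 + 1\right) = 4809419 - \left(\left(-7\right) 153 + 1\right) = 4809419 - \left(-1071 + 1\right) = 4809419 - -1070 = 4809419 + 1070 = 4810489$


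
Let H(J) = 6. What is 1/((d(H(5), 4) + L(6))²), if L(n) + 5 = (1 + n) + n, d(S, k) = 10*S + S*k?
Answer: 1/8464 ≈ 0.00011815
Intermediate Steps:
L(n) = -4 + 2*n (L(n) = -5 + ((1 + n) + n) = -5 + (1 + 2*n) = -4 + 2*n)
1/((d(H(5), 4) + L(6))²) = 1/((6*(10 + 4) + (-4 + 2*6))²) = 1/((6*14 + (-4 + 12))²) = 1/((84 + 8)²) = 1/(92²) = 1/8464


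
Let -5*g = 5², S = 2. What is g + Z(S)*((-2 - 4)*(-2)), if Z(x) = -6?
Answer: -77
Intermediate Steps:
g = -5 (g = -⅕*5² = -⅕*25 = -5)
g + Z(S)*((-2 - 4)*(-2)) = -5 - 6*(-2 - 4)*(-2) = -5 - (-36)*(-2) = -5 - 6*12 = -5 - 72 = -77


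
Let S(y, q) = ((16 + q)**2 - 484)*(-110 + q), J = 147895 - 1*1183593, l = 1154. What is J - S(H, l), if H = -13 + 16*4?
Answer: -1429662002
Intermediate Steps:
H = 51 (H = -13 + 64 = 51)
J = -1035698 (J = 147895 - 1183593 = -1035698)
S(y, q) = (-484 + (16 + q)**2)*(-110 + q)
J - S(H, l) = -1035698 - (25080 + 1154**3 - 3748*1154 - 78*1154**2) = -1035698 - (25080 + 1536800264 - 4325192 - 78*1331716) = -1035698 - (25080 + 1536800264 - 4325192 - 103873848) = -1035698 - 1*1428626304 = -1035698 - 1428626304 = -1429662002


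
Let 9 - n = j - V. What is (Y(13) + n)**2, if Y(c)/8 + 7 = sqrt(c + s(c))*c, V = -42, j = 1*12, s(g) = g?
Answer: 291417 - 21008*sqrt(26) ≈ 1.8430e+5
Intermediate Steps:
j = 12
Y(c) = -56 + 8*sqrt(2)*c**(3/2) (Y(c) = -56 + 8*(sqrt(c + c)*c) = -56 + 8*(sqrt(2*c)*c) = -56 + 8*((sqrt(2)*sqrt(c))*c) = -56 + 8*(sqrt(2)*c**(3/2)) = -56 + 8*sqrt(2)*c**(3/2))
n = -45 (n = 9 - (12 - 1*(-42)) = 9 - (12 + 42) = 9 - 1*54 = 9 - 54 = -45)
(Y(13) + n)**2 = ((-56 + 8*sqrt(2)*13**(3/2)) - 45)**2 = ((-56 + 8*sqrt(2)*(13*sqrt(13))) - 45)**2 = ((-56 + 104*sqrt(26)) - 45)**2 = (-101 + 104*sqrt(26))**2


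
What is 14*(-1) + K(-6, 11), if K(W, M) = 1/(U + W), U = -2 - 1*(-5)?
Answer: -43/3 ≈ -14.333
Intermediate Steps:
U = 3 (U = -2 + 5 = 3)
K(W, M) = 1/(3 + W)
14*(-1) + K(-6, 11) = 14*(-1) + 1/(3 - 6) = -14 + 1/(-3) = -14 - ⅓ = -43/3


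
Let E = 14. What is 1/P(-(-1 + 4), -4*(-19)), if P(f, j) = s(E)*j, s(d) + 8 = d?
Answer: 1/456 ≈ 0.0021930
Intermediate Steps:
s(d) = -8 + d
P(f, j) = 6*j (P(f, j) = (-8 + 14)*j = 6*j)
1/P(-(-1 + 4), -4*(-19)) = 1/(6*(-4*(-19))) = 1/(6*76) = 1/456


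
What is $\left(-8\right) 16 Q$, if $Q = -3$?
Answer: $384$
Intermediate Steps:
$\left(-8\right) 16 Q = \left(-8\right) 16 \left(-3\right) = \left(-128\right) \left(-3\right) = 384$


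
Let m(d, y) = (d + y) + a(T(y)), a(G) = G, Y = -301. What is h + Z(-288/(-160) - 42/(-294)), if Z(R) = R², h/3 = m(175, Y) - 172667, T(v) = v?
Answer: -636115826/1225 ≈ -5.1928e+5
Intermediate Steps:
m(d, y) = d + 2*y (m(d, y) = (d + y) + y = d + 2*y)
h = -519282 (h = 3*((175 + 2*(-301)) - 172667) = 3*((175 - 602) - 172667) = 3*(-427 - 172667) = 3*(-173094) = -519282)
h + Z(-288/(-160) - 42/(-294)) = -519282 + (-288/(-160) - 42/(-294))² = -519282 + (-288*(-1/160) - 42*(-1/294))² = -519282 + (9/5 + ⅐)² = -519282 + (68/35)² = -519282 + 4624/1225 = -636115826/1225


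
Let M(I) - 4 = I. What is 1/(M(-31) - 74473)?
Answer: -1/74500 ≈ -1.3423e-5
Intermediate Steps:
M(I) = 4 + I
1/(M(-31) - 74473) = 1/((4 - 31) - 74473) = 1/(-27 - 74473) = 1/(-74500) = -1/74500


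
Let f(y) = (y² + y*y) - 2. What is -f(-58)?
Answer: -6726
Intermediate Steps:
f(y) = -2 + 2*y² (f(y) = (y² + y²) - 2 = 2*y² - 2 = -2 + 2*y²)
-f(-58) = -(-2 + 2*(-58)²) = -(-2 + 2*3364) = -(-2 + 6728) = -1*6726 = -6726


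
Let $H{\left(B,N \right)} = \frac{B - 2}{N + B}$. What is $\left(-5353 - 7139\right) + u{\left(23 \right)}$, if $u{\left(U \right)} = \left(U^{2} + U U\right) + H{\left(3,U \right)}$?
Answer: $- \frac{297283}{26} \approx -11434.0$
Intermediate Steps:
$H{\left(B,N \right)} = \frac{-2 + B}{B + N}$
$u{\left(U \right)} = \frac{1}{3 + U} + 2 U^{2}$ ($u{\left(U \right)} = \left(U^{2} + U U\right) + \frac{-2 + 3}{3 + U} = \left(U^{2} + U^{2}\right) + \frac{1}{3 + U} 1 = 2 U^{2} + \frac{1}{3 + U} = \frac{1}{3 + U} + 2 U^{2}$)
$\left(-5353 - 7139\right) + u{\left(23 \right)} = \left(-5353 - 7139\right) + \frac{1 + 2 \cdot 23^{2} \left(3 + 23\right)}{3 + 23} = -12492 + \frac{1 + 2 \cdot 529 \cdot 26}{26} = -12492 + \frac{1 + 27508}{26} = -12492 + \frac{1}{26} \cdot 27509 = -12492 + \frac{27509}{26} = - \frac{297283}{26}$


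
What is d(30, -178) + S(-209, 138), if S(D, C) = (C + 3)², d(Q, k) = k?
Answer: 19703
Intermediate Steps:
S(D, C) = (3 + C)²
d(30, -178) + S(-209, 138) = -178 + (3 + 138)² = -178 + 141² = -178 + 19881 = 19703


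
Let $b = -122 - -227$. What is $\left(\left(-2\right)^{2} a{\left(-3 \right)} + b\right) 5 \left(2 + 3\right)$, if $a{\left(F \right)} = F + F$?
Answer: $2025$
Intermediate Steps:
$b = 105$ ($b = -122 + 227 = 105$)
$a{\left(F \right)} = 2 F$
$\left(\left(-2\right)^{2} a{\left(-3 \right)} + b\right) 5 \left(2 + 3\right) = \left(\left(-2\right)^{2} \cdot 2 \left(-3\right) + 105\right) 5 \left(2 + 3\right) = \left(4 \left(-6\right) + 105\right) 5 \cdot 5 = \left(-24 + 105\right) 25 = 81 \cdot 25 = 2025$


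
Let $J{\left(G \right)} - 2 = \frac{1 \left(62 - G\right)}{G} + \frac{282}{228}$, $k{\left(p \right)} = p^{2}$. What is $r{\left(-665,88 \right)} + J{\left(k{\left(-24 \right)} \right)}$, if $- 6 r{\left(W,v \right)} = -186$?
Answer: $\frac{182461}{5472} \approx 33.344$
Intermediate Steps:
$r{\left(W,v \right)} = 31$ ($r{\left(W,v \right)} = \left(- \frac{1}{6}\right) \left(-186\right) = 31$)
$J{\left(G \right)} = \frac{123}{38} + \frac{62 - G}{G}$ ($J{\left(G \right)} = 2 + \left(\frac{1 \left(62 - G\right)}{G} + \frac{282}{228}\right) = 2 + \left(\frac{62 - G}{G} + 282 \cdot \frac{1}{228}\right) = 2 + \left(\frac{62 - G}{G} + \frac{47}{38}\right) = 2 + \left(\frac{47}{38} + \frac{62 - G}{G}\right) = \frac{123}{38} + \frac{62 - G}{G}$)
$r{\left(-665,88 \right)} + J{\left(k{\left(-24 \right)} \right)} = 31 + \left(\frac{85}{38} + \frac{62}{\left(-24\right)^{2}}\right) = 31 + \left(\frac{85}{38} + \frac{62}{576}\right) = 31 + \left(\frac{85}{38} + 62 \cdot \frac{1}{576}\right) = 31 + \left(\frac{85}{38} + \frac{31}{288}\right) = 31 + \frac{12829}{5472} = \frac{182461}{5472}$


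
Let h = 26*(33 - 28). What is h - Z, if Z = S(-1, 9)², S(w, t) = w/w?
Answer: 129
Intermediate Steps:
S(w, t) = 1
h = 130 (h = 26*5 = 130)
Z = 1 (Z = 1² = 1)
h - Z = 130 - 1*1 = 130 - 1 = 129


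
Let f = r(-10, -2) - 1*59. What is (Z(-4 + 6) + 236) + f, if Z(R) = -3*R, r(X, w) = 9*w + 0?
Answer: 153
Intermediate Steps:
r(X, w) = 9*w
f = -77 (f = 9*(-2) - 1*59 = -18 - 59 = -77)
(Z(-4 + 6) + 236) + f = (-3*(-4 + 6) + 236) - 77 = (-3*2 + 236) - 77 = (-6 + 236) - 77 = 230 - 77 = 153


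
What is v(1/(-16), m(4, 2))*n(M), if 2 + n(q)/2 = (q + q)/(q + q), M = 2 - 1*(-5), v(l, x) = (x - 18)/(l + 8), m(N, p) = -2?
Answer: 640/127 ≈ 5.0394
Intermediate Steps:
v(l, x) = (-18 + x)/(8 + l)
M = 7 (M = 2 + 5 = 7)
n(q) = -2 (n(q) = -4 + 2*((q + q)/(q + q)) = -4 + 2*((2*q)/((2*q))) = -4 + 2*((2*q)*(1/(2*q))) = -4 + 2*1 = -4 + 2 = -2)
v(1/(-16), m(4, 2))*n(M) = ((-18 - 2)/(8 + 1/(-16)))*(-2) = (-20/(8 - 1/16))*(-2) = (-20/(127/16))*(-2) = ((16/127)*(-20))*(-2) = -320/127*(-2) = 640/127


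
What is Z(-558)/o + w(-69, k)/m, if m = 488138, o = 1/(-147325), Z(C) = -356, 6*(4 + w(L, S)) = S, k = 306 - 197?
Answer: 9035899546805/172284 ≈ 5.2448e+7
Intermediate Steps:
k = 109
w(L, S) = -4 + S/6
o = -1/147325 ≈ -6.7877e-6
Z(-558)/o + w(-69, k)/m = -356/(-1/147325) + (-4 + (⅙)*109)/488138 = -356*(-147325) + (-4 + 109/6)*(1/488138) = 52447700 + (85/6)*(1/488138) = 52447700 + 5/172284 = 9035899546805/172284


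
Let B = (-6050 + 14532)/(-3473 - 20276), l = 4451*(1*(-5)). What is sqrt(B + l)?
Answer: I*sqrt(12552355286273)/23749 ≈ 149.18*I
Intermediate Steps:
l = -22255 (l = 4451*(-5) = -22255)
B = -8482/23749 (B = 8482/(-23749) = 8482*(-1/23749) = -8482/23749 ≈ -0.35715)
sqrt(B + l) = sqrt(-8482/23749 - 22255) = sqrt(-528542477/23749) = I*sqrt(12552355286273)/23749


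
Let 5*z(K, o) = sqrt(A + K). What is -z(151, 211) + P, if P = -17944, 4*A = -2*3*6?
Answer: -17944 - sqrt(142)/5 ≈ -17946.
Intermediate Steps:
A = -9 (A = (-2*3*6)/4 = (-6*6)/4 = (1/4)*(-36) = -9)
z(K, o) = sqrt(-9 + K)/5
-z(151, 211) + P = -sqrt(-9 + 151)/5 - 17944 = -sqrt(142)/5 - 17944 = -17944 - sqrt(142)/5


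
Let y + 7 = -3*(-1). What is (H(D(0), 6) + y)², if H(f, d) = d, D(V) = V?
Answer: 4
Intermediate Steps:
y = -4 (y = -7 - 3*(-1) = -7 + 3 = -4)
(H(D(0), 6) + y)² = (6 - 4)² = 2² = 4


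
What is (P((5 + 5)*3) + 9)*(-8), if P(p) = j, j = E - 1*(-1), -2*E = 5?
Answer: -60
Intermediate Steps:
E = -5/2 (E = -1/2*5 = -5/2 ≈ -2.5000)
j = -3/2 (j = -5/2 - 1*(-1) = -5/2 + 1 = -3/2 ≈ -1.5000)
P(p) = -3/2
(P((5 + 5)*3) + 9)*(-8) = (-3/2 + 9)*(-8) = (15/2)*(-8) = -60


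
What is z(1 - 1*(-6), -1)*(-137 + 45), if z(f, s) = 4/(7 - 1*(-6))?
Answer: -368/13 ≈ -28.308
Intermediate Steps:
z(f, s) = 4/13 (z(f, s) = 4/(7 + 6) = 4/13)
z(1 - 1*(-6), -1)*(-137 + 45) = 4*(-137 + 45)/13 = (4/13)*(-92) = -368/13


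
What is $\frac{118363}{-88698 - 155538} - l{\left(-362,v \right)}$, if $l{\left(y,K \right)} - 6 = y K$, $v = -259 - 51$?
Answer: $- \frac{27409747699}{244236} \approx -1.1223 \cdot 10^{5}$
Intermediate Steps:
$v = -310$
$l{\left(y,K \right)} = 6 + K y$ ($l{\left(y,K \right)} = 6 + y K = 6 + K y$)
$\frac{118363}{-88698 - 155538} - l{\left(-362,v \right)} = \frac{118363}{-88698 - 155538} - \left(6 - -112220\right) = \frac{118363}{-88698 - 155538} - \left(6 + 112220\right) = \frac{118363}{-244236} - 112226 = 118363 \left(- \frac{1}{244236}\right) - 112226 = - \frac{118363}{244236} - 112226 = - \frac{27409747699}{244236}$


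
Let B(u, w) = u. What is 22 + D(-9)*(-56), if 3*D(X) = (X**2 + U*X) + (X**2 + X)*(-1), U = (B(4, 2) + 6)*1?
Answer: 1534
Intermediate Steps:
U = 10 (U = (4 + 6)*1 = 10*1 = 10)
D(X) = 3*X (D(X) = ((X**2 + 10*X) + (X**2 + X)*(-1))/3 = ((X**2 + 10*X) + (X + X**2)*(-1))/3 = ((X**2 + 10*X) + (-X - X**2))/3 = (9*X)/3 = 3*X)
22 + D(-9)*(-56) = 22 + (3*(-9))*(-56) = 22 - 27*(-56) = 22 + 1512 = 1534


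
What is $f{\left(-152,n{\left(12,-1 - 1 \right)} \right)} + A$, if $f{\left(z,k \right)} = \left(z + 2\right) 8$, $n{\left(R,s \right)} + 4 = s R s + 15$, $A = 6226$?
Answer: $5026$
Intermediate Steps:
$n{\left(R,s \right)} = 11 + R s^{2}$ ($n{\left(R,s \right)} = -4 + \left(s R s + 15\right) = -4 + \left(R s s + 15\right) = -4 + \left(R s^{2} + 15\right) = -4 + \left(15 + R s^{2}\right) = 11 + R s^{2}$)
$f{\left(z,k \right)} = 16 + 8 z$ ($f{\left(z,k \right)} = \left(2 + z\right) 8 = 16 + 8 z$)
$f{\left(-152,n{\left(12,-1 - 1 \right)} \right)} + A = \left(16 + 8 \left(-152\right)\right) + 6226 = \left(16 - 1216\right) + 6226 = -1200 + 6226 = 5026$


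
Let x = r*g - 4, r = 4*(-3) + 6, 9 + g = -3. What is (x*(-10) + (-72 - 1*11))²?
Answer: 582169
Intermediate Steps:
g = -12 (g = -9 - 3 = -12)
r = -6 (r = -12 + 6 = -6)
x = 68 (x = -6*(-12) - 4 = 72 - 4 = 68)
(x*(-10) + (-72 - 1*11))² = (68*(-10) + (-72 - 1*11))² = (-680 + (-72 - 11))² = (-680 - 83)² = (-763)² = 582169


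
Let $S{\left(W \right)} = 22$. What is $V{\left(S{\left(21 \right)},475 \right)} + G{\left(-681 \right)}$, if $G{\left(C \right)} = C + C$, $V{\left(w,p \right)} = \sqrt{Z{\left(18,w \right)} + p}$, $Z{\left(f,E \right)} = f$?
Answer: $-1362 + \sqrt{493} \approx -1339.8$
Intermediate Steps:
$V{\left(w,p \right)} = \sqrt{18 + p}$
$G{\left(C \right)} = 2 C$
$V{\left(S{\left(21 \right)},475 \right)} + G{\left(-681 \right)} = \sqrt{18 + 475} + 2 \left(-681\right) = \sqrt{493} - 1362 = -1362 + \sqrt{493}$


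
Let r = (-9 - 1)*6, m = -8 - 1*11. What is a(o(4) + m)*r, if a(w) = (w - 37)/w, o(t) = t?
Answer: -208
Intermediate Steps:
m = -19 (m = -8 - 11 = -19)
r = -60 (r = -10*6 = -60)
a(w) = (-37 + w)/w
a(o(4) + m)*r = ((-37 + (4 - 19))/(4 - 19))*(-60) = ((-37 - 15)/(-15))*(-60) = -1/15*(-52)*(-60) = (52/15)*(-60) = -208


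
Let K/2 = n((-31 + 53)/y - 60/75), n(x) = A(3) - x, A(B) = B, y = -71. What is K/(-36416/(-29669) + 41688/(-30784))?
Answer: -333137298416/5139118805 ≈ -64.824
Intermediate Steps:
n(x) = 3 - x
K = 2918/355 (K = 2*(3 - ((-31 + 53)/(-71) - 60/75)) = 2*(3 - (22*(-1/71) - 60*1/75)) = 2*(3 - (-22/71 - 4/5)) = 2*(3 - 1*(-394/355)) = 2*(3 + 394/355) = 2*(1459/355) = 2918/355 ≈ 8.2197)
K/(-36416/(-29669) + 41688/(-30784)) = 2918/(355*(-36416/(-29669) + 41688/(-30784))) = 2918/(355*(-36416*(-1/29669) + 41688*(-1/30784))) = 2918/(355*(36416/29669 - 5211/3848)) = 2918/(355*(-14476391/114166312)) = (2918/355)*(-114166312/14476391) = -333137298416/5139118805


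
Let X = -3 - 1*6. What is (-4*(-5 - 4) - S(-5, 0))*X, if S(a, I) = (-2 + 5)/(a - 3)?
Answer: -2619/8 ≈ -327.38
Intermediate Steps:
S(a, I) = 3/(-3 + a)
X = -9 (X = -3 - 6 = -9)
(-4*(-5 - 4) - S(-5, 0))*X = (-4*(-5 - 4) - 3/(-3 - 5))*(-9) = (-4*(-9) - 3/(-8))*(-9) = (36 - 3*(-1)/8)*(-9) = (36 - 1*(-3/8))*(-9) = (36 + 3/8)*(-9) = (291/8)*(-9) = -2619/8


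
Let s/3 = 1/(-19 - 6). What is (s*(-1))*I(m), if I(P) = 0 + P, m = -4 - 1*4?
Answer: -24/25 ≈ -0.96000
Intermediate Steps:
m = -8 (m = -4 - 4 = -8)
I(P) = P
s = -3/25 (s = 3/(-19 - 6) = 3/(-25) = 3*(-1/25) = -3/25 ≈ -0.12000)
(s*(-1))*I(m) = -3/25*(-1)*(-8) = (3/25)*(-8) = -24/25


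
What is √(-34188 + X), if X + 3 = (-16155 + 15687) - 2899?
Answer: I*√37558 ≈ 193.8*I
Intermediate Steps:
X = -3370 (X = -3 + ((-16155 + 15687) - 2899) = -3 + (-468 - 2899) = -3 - 3367 = -3370)
√(-34188 + X) = √(-34188 - 3370) = √(-37558) = I*√37558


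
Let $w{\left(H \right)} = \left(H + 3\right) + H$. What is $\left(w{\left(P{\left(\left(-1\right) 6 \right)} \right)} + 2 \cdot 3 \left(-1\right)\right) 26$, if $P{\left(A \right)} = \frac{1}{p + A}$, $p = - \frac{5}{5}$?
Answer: $- \frac{598}{7} \approx -85.429$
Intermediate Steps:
$p = -1$ ($p = \left(-5\right) \frac{1}{5} = -1$)
$P{\left(A \right)} = \frac{1}{-1 + A}$
$w{\left(H \right)} = 3 + 2 H$ ($w{\left(H \right)} = \left(3 + H\right) + H = 3 + 2 H$)
$\left(w{\left(P{\left(\left(-1\right) 6 \right)} \right)} + 2 \cdot 3 \left(-1\right)\right) 26 = \left(\left(3 + \frac{2}{-1 - 6}\right) + 2 \cdot 3 \left(-1\right)\right) 26 = \left(\left(3 + \frac{2}{-1 - 6}\right) + 6 \left(-1\right)\right) 26 = \left(\left(3 + \frac{2}{-7}\right) - 6\right) 26 = \left(\left(3 + 2 \left(- \frac{1}{7}\right)\right) - 6\right) 26 = \left(\left(3 - \frac{2}{7}\right) - 6\right) 26 = \left(\frac{19}{7} - 6\right) 26 = \left(- \frac{23}{7}\right) 26 = - \frac{598}{7}$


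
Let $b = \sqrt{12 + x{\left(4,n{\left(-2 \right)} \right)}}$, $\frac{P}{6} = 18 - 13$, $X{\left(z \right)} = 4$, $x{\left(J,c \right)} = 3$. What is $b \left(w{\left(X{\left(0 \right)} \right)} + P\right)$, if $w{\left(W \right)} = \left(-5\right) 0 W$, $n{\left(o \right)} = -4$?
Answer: $30 \sqrt{15} \approx 116.19$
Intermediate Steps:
$w{\left(W \right)} = 0$ ($w{\left(W \right)} = 0 W = 0$)
$P = 30$ ($P = 6 \left(18 - 13\right) = 6 \cdot 5 = 30$)
$b = \sqrt{15}$ ($b = \sqrt{12 + 3} = \sqrt{15} \approx 3.873$)
$b \left(w{\left(X{\left(0 \right)} \right)} + P\right) = \sqrt{15} \left(0 + 30\right) = \sqrt{15} \cdot 30 = 30 \sqrt{15}$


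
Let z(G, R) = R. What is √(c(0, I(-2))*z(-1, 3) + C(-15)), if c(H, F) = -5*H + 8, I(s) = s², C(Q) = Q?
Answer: 3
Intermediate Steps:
c(H, F) = 8 - 5*H
√(c(0, I(-2))*z(-1, 3) + C(-15)) = √((8 - 5*0)*3 - 15) = √((8 + 0)*3 - 15) = √(8*3 - 15) = √(24 - 15) = √9 = 3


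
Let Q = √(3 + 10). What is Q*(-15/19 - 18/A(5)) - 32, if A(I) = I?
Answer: -32 - 417*√13/95 ≈ -47.826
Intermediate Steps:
Q = √13 ≈ 3.6056
Q*(-15/19 - 18/A(5)) - 32 = √13*(-15/19 - 18/5) - 32 = √13*(-417/95) - 32 = -417*√13/95 - 32 = -32 - 417*√13/95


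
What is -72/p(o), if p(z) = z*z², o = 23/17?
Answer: -353736/12167 ≈ -29.073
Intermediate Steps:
o = 23/17 (o = 23*(1/17) = 23/17 ≈ 1.3529)
p(z) = z³
-72/p(o) = -72/((23/17)³) = -72/12167/4913 = -72*4913/12167 = -353736/12167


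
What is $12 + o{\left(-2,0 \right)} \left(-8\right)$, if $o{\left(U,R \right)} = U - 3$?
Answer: $52$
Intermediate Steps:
$o{\left(U,R \right)} = -3 + U$ ($o{\left(U,R \right)} = U - 3 = -3 + U$)
$12 + o{\left(-2,0 \right)} \left(-8\right) = 12 + \left(-3 - 2\right) \left(-8\right) = 12 - -40 = 12 + 40 = 52$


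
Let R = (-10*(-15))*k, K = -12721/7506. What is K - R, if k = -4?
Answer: 4490879/7506 ≈ 598.30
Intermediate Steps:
K = -12721/7506 (K = -12721*1/7506 = -12721/7506 ≈ -1.6948)
R = -600 (R = -10*(-15)*(-4) = 150*(-4) = -600)
K - R = -12721/7506 - 1*(-600) = -12721/7506 + 600 = 4490879/7506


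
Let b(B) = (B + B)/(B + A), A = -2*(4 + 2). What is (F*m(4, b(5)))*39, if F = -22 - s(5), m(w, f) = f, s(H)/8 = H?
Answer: 24180/7 ≈ 3454.3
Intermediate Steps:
s(H) = 8*H
A = -12 (A = -2*6 = -12)
b(B) = 2*B/(-12 + B) (b(B) = (B + B)/(B - 12) = (2*B)/(-12 + B) = 2*B/(-12 + B))
F = -62 (F = -22 - 8*5 = -22 - 1*40 = -22 - 40 = -62)
(F*m(4, b(5)))*39 = -124*5/(-12 + 5)*39 = -124*5/(-7)*39 = -124*5*(-1)/7*39 = -62*(-10/7)*39 = (620/7)*39 = 24180/7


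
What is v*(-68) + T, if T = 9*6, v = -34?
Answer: 2366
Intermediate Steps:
T = 54
v*(-68) + T = -34*(-68) + 54 = 2312 + 54 = 2366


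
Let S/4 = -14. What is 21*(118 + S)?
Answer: 1302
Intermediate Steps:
S = -56 (S = 4*(-14) = -56)
21*(118 + S) = 21*(118 - 56) = 21*62 = 1302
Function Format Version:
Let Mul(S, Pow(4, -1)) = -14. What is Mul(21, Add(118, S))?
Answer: 1302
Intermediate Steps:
S = -56 (S = Mul(4, -14) = -56)
Mul(21, Add(118, S)) = Mul(21, Add(118, -56)) = Mul(21, 62) = 1302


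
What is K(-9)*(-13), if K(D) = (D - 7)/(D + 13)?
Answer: 52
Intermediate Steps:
K(D) = (-7 + D)/(13 + D)
K(-9)*(-13) = ((-7 - 9)/(13 - 9))*(-13) = (-16/4)*(-13) = ((1/4)*(-16))*(-13) = -4*(-13) = 52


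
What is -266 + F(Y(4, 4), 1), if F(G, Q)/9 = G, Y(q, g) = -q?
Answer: -302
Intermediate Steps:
F(G, Q) = 9*G
-266 + F(Y(4, 4), 1) = -266 + 9*(-1*4) = -266 + 9*(-4) = -266 - 36 = -302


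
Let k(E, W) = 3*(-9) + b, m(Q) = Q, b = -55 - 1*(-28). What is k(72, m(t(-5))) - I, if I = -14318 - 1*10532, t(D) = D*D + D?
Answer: 24796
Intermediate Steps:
b = -27 (b = -55 + 28 = -27)
t(D) = D + D**2 (t(D) = D**2 + D = D + D**2)
I = -24850 (I = -14318 - 10532 = -24850)
k(E, W) = -54 (k(E, W) = 3*(-9) - 27 = -27 - 27 = -54)
k(72, m(t(-5))) - I = -54 - 1*(-24850) = -54 + 24850 = 24796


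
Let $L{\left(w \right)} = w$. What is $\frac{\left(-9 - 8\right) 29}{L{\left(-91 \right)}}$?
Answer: $\frac{493}{91} \approx 5.4176$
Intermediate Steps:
$\frac{\left(-9 - 8\right) 29}{L{\left(-91 \right)}} = \frac{\left(-9 - 8\right) 29}{-91} = \left(-17\right) 29 \left(- \frac{1}{91}\right) = \left(-493\right) \left(- \frac{1}{91}\right) = \frac{493}{91}$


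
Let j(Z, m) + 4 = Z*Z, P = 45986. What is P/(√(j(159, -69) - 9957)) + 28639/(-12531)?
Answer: -28639/12531 + 22993*√3830/3830 ≈ 369.25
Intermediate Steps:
j(Z, m) = -4 + Z² (j(Z, m) = -4 + Z*Z = -4 + Z²)
P/(√(j(159, -69) - 9957)) + 28639/(-12531) = 45986/(√((-4 + 159²) - 9957)) + 28639/(-12531) = 45986/(√((-4 + 25281) - 9957)) + 28639*(-1/12531) = 45986/(√(25277 - 9957)) - 28639/12531 = 45986/(√15320) - 28639/12531 = 45986/((2*√3830)) - 28639/12531 = 45986*(√3830/7660) - 28639/12531 = 22993*√3830/3830 - 28639/12531 = -28639/12531 + 22993*√3830/3830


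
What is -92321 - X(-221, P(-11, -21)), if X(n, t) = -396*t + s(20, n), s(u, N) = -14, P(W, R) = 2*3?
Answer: -89931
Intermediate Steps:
P(W, R) = 6
X(n, t) = -14 - 396*t (X(n, t) = -396*t - 14 = -14 - 396*t)
-92321 - X(-221, P(-11, -21)) = -92321 - (-14 - 396*6) = -92321 - (-14 - 2376) = -92321 - 1*(-2390) = -92321 + 2390 = -89931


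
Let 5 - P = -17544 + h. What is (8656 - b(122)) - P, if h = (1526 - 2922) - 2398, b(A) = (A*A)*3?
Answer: -57339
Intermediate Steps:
b(A) = 3*A² (b(A) = A²*3 = 3*A²)
h = -3794 (h = -1396 - 2398 = -3794)
P = 21343 (P = 5 - (-17544 - 3794) = 5 - 1*(-21338) = 5 + 21338 = 21343)
(8656 - b(122)) - P = (8656 - 3*122²) - 1*21343 = (8656 - 3*14884) - 21343 = (8656 - 1*44652) - 21343 = (8656 - 44652) - 21343 = -35996 - 21343 = -57339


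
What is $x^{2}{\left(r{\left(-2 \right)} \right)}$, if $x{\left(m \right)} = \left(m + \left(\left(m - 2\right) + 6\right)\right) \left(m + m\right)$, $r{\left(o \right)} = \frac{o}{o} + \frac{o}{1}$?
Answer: $16$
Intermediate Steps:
$r{\left(o \right)} = 1 + o$ ($r{\left(o \right)} = 1 + o 1 = 1 + o$)
$x{\left(m \right)} = 2 m \left(4 + 2 m\right)$ ($x{\left(m \right)} = \left(m + \left(\left(-2 + m\right) + 6\right)\right) 2 m = \left(m + \left(4 + m\right)\right) 2 m = \left(4 + 2 m\right) 2 m = 2 m \left(4 + 2 m\right)$)
$x^{2}{\left(r{\left(-2 \right)} \right)} = \left(4 \left(1 - 2\right) \left(2 + \left(1 - 2\right)\right)\right)^{2} = \left(4 \left(-1\right) \left(2 - 1\right)\right)^{2} = \left(4 \left(-1\right) 1\right)^{2} = \left(-4\right)^{2} = 16$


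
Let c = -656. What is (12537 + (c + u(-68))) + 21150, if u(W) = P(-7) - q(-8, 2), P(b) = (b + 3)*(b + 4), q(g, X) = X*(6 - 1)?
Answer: 33033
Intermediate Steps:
q(g, X) = 5*X (q(g, X) = X*5 = 5*X)
P(b) = (3 + b)*(4 + b)
u(W) = 2 (u(W) = (12 + (-7)² + 7*(-7)) - 5*2 = (12 + 49 - 49) - 1*10 = 12 - 10 = 2)
(12537 + (c + u(-68))) + 21150 = (12537 + (-656 + 2)) + 21150 = (12537 - 654) + 21150 = 11883 + 21150 = 33033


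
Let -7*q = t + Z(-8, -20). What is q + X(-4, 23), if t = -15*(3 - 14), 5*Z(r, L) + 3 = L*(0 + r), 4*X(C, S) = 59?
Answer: -1863/140 ≈ -13.307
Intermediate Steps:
X(C, S) = 59/4 (X(C, S) = (1/4)*59 = 59/4)
Z(r, L) = -3/5 + L*r/5 (Z(r, L) = -3/5 + (L*(0 + r))/5 = -3/5 + (L*r)/5 = -3/5 + L*r/5)
t = 165 (t = -15*(-11) = 165)
q = -982/35 (q = -(165 + (-3/5 + (1/5)*(-20)*(-8)))/7 = -(165 + (-3/5 + 32))/7 = -(165 + 157/5)/7 = -1/7*982/5 = -982/35 ≈ -28.057)
q + X(-4, 23) = -982/35 + 59/4 = -1863/140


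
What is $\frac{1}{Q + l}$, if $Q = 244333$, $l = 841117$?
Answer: $\frac{1}{1085450} \approx 9.2128 \cdot 10^{-7}$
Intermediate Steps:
$\frac{1}{Q + l} = \frac{1}{244333 + 841117} = \frac{1}{1085450}$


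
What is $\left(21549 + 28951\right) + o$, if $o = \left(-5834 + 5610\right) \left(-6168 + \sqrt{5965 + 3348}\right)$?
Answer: $1432132 - 224 \sqrt{9313} \approx 1.4105 \cdot 10^{6}$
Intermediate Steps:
$o = 1381632 - 224 \sqrt{9313}$ ($o = - 224 \left(-6168 + \sqrt{9313}\right) = 1381632 - 224 \sqrt{9313} \approx 1.36 \cdot 10^{6}$)
$\left(21549 + 28951\right) + o = \left(21549 + 28951\right) + \left(1381632 - 224 \sqrt{9313}\right) = 50500 + \left(1381632 - 224 \sqrt{9313}\right) = 1432132 - 224 \sqrt{9313}$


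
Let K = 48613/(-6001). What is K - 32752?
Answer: -196593365/6001 ≈ -32760.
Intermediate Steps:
K = -48613/6001 (K = 48613*(-1/6001) = -48613/6001 ≈ -8.1008)
K - 32752 = -48613/6001 - 32752 = -196593365/6001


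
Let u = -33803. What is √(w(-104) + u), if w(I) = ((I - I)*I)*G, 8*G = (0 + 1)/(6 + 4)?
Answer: I*√33803 ≈ 183.86*I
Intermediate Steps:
G = 1/80 (G = ((0 + 1)/(6 + 4))/8 = (1/10)/8 = (1*(⅒))/8 = (⅛)*(⅒) = 1/80 ≈ 0.012500)
w(I) = 0 (w(I) = ((I - I)*I)*(1/80) = (0*I)*(1/80) = 0*(1/80) = 0)
√(w(-104) + u) = √(0 - 33803) = √(-33803) = I*√33803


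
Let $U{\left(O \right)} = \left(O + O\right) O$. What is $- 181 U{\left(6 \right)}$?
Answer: $-13032$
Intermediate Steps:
$U{\left(O \right)} = 2 O^{2}$ ($U{\left(O \right)} = 2 O O = 2 O^{2}$)
$- 181 U{\left(6 \right)} = - 181 \cdot 2 \cdot 6^{2} = - 181 \cdot 2 \cdot 36 = \left(-181\right) 72 = -13032$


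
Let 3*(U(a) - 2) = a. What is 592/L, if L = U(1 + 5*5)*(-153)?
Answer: -37/102 ≈ -0.36275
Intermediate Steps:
U(a) = 2 + a/3
L = -1632 (L = (2 + (1 + 5*5)/3)*(-153) = (2 + (1 + 25)/3)*(-153) = (2 + (⅓)*26)*(-153) = (2 + 26/3)*(-153) = (32/3)*(-153) = -1632)
592/L = 592/(-1632) = 592*(-1/1632) = -37/102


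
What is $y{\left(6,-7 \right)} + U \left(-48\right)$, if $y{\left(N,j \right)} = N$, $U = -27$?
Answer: $1302$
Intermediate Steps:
$y{\left(6,-7 \right)} + U \left(-48\right) = 6 - -1296 = 6 + 1296 = 1302$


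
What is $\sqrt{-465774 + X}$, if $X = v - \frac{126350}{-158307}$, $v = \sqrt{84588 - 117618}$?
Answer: $\frac{\sqrt{-11672791699932276 + 75183318747 i \sqrt{3670}}}{158307} \approx 0.13315 + 682.48 i$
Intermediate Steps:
$v = 3 i \sqrt{3670}$ ($v = \sqrt{-33030} = 3 i \sqrt{3670} \approx 181.74 i$)
$X = \frac{126350}{158307} + 3 i \sqrt{3670}$ ($X = 3 i \sqrt{3670} - \frac{126350}{-158307} = 3 i \sqrt{3670} - 126350 \left(- \frac{1}{158307}\right) = 3 i \sqrt{3670} - - \frac{126350}{158307} = 3 i \sqrt{3670} + \frac{126350}{158307} = \frac{126350}{158307} + 3 i \sqrt{3670} \approx 0.79813 + 181.74 i$)
$\sqrt{-465774 + X} = \sqrt{-465774 + \left(\frac{126350}{158307} + 3 i \sqrt{3670}\right)} = \sqrt{- \frac{73735158268}{158307} + 3 i \sqrt{3670}}$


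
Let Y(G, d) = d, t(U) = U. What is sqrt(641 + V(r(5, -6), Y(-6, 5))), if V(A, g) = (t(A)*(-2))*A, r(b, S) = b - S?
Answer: sqrt(399) ≈ 19.975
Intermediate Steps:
V(A, g) = -2*A**2 (V(A, g) = (A*(-2))*A = (-2*A)*A = -2*A**2)
sqrt(641 + V(r(5, -6), Y(-6, 5))) = sqrt(641 - 2*(5 - 1*(-6))**2) = sqrt(641 - 2*(5 + 6)**2) = sqrt(641 - 2*11**2) = sqrt(641 - 2*121) = sqrt(641 - 242) = sqrt(399)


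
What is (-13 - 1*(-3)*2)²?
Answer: 49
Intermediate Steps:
(-13 - 1*(-3)*2)² = (-13 + 3*2)² = (-13 + 6)² = (-7)² = 49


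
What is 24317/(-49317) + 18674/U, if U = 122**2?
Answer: 279505715/367017114 ≈ 0.76156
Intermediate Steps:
U = 14884
24317/(-49317) + 18674/U = 24317/(-49317) + 18674/14884 = 24317*(-1/49317) + 18674*(1/14884) = -24317/49317 + 9337/7442 = 279505715/367017114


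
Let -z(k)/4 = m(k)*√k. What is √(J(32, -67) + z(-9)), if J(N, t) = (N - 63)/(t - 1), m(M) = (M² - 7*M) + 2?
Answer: √(527 - 2025312*I)/34 ≈ 29.601 - 29.593*I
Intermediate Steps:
m(M) = 2 + M² - 7*M
J(N, t) = (-63 + N)/(-1 + t)
z(k) = -4*√k*(2 + k² - 7*k) (z(k) = -4*(2 + k² - 7*k)*√k = -4*√k*(2 + k² - 7*k))
√(J(32, -67) + z(-9)) = √((-63 + 32)/(-1 - 67) + 4*√(-9)*(-2 - 1*(-9)² + 7*(-9))) = √(-31/(-68) + 4*(3*I)*(-2 - 1*81 - 63)) = √(-1/68*(-31) + 4*(3*I)*(-2 - 81 - 63)) = √(31/68 + 4*(3*I)*(-146)) = √(31/68 - 1752*I)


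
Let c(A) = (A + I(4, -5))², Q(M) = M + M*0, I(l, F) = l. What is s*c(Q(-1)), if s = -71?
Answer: -639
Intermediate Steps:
Q(M) = M (Q(M) = M + 0 = M)
c(A) = (4 + A)² (c(A) = (A + 4)² = (4 + A)²)
s*c(Q(-1)) = -71*(4 - 1)² = -71*3² = -71*9 = -639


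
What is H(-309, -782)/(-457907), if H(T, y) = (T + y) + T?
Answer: 1400/457907 ≈ 0.0030574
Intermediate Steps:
H(T, y) = y + 2*T
H(-309, -782)/(-457907) = (-782 + 2*(-309))/(-457907) = (-782 - 618)*(-1/457907) = -1400*(-1/457907) = 1400/457907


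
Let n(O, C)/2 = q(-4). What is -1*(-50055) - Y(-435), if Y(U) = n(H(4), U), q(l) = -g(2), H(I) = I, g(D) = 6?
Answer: 50067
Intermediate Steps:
q(l) = -6 (q(l) = -1*6 = -6)
n(O, C) = -12 (n(O, C) = 2*(-6) = -12)
Y(U) = -12
-1*(-50055) - Y(-435) = -1*(-50055) - 1*(-12) = 50055 + 12 = 50067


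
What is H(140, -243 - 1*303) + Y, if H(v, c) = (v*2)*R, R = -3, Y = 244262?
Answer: 243422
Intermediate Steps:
H(v, c) = -6*v (H(v, c) = (v*2)*(-3) = (2*v)*(-3) = -6*v)
H(140, -243 - 1*303) + Y = -6*140 + 244262 = -840 + 244262 = 243422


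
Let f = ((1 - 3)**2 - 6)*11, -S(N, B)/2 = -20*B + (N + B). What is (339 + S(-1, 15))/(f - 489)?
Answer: -911/511 ≈ -1.7828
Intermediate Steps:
S(N, B) = -2*N + 38*B (S(N, B) = -2*(-20*B + (N + B)) = -2*(-20*B + (B + N)) = -2*(N - 19*B) = -2*N + 38*B)
f = -22 (f = ((-2)**2 - 6)*11 = (4 - 6)*11 = -2*11 = -22)
(339 + S(-1, 15))/(f - 489) = (339 + (-2*(-1) + 38*15))/(-22 - 489) = (339 + (2 + 570))/(-511) = (339 + 572)*(-1/511) = 911*(-1/511) = -911/511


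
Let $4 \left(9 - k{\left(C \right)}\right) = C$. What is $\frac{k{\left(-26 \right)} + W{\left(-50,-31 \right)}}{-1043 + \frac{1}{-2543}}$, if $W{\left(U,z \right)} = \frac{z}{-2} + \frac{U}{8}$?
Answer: $- \frac{251757}{10609400} \approx -0.02373$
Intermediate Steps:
$W{\left(U,z \right)} = - \frac{z}{2} + \frac{U}{8}$ ($W{\left(U,z \right)} = z \left(- \frac{1}{2}\right) + U \frac{1}{8} = - \frac{z}{2} + \frac{U}{8}$)
$k{\left(C \right)} = 9 - \frac{C}{4}$
$\frac{k{\left(-26 \right)} + W{\left(-50,-31 \right)}}{-1043 + \frac{1}{-2543}} = \frac{\left(9 - - \frac{13}{2}\right) + \left(\left(- \frac{1}{2}\right) \left(-31\right) + \frac{1}{8} \left(-50\right)\right)}{-1043 + \frac{1}{-2543}} = \frac{\left(9 + \frac{13}{2}\right) + \left(\frac{31}{2} - \frac{25}{4}\right)}{-1043 - \frac{1}{2543}} = \frac{\frac{31}{2} + \frac{37}{4}}{- \frac{2652350}{2543}} = \frac{99}{4} \left(- \frac{2543}{2652350}\right) = - \frac{251757}{10609400}$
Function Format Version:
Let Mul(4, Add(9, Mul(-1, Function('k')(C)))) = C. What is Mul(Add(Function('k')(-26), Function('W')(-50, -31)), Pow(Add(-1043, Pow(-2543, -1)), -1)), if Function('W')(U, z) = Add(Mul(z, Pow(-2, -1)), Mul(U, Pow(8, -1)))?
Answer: Rational(-251757, 10609400) ≈ -0.023730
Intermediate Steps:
Function('W')(U, z) = Add(Mul(Rational(-1, 2), z), Mul(Rational(1, 8), U)) (Function('W')(U, z) = Add(Mul(z, Rational(-1, 2)), Mul(U, Rational(1, 8))) = Add(Mul(Rational(-1, 2), z), Mul(Rational(1, 8), U)))
Function('k')(C) = Add(9, Mul(Rational(-1, 4), C))
Mul(Add(Function('k')(-26), Function('W')(-50, -31)), Pow(Add(-1043, Pow(-2543, -1)), -1)) = Mul(Add(Add(9, Mul(Rational(-1, 4), -26)), Add(Mul(Rational(-1, 2), -31), Mul(Rational(1, 8), -50))), Pow(Add(-1043, Pow(-2543, -1)), -1)) = Mul(Add(Add(9, Rational(13, 2)), Add(Rational(31, 2), Rational(-25, 4))), Pow(Add(-1043, Rational(-1, 2543)), -1)) = Mul(Add(Rational(31, 2), Rational(37, 4)), Pow(Rational(-2652350, 2543), -1)) = Mul(Rational(99, 4), Rational(-2543, 2652350)) = Rational(-251757, 10609400)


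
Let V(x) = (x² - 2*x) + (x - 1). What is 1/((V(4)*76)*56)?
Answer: 1/46816 ≈ 2.1360e-5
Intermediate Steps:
V(x) = -1 + x² - x (V(x) = (x² - 2*x) + (-1 + x) = -1 + x² - x)
1/((V(4)*76)*56) = 1/(((-1 + 4² - 1*4)*76)*56) = 1/(((-1 + 16 - 4)*76)*56) = 1/((11*76)*56) = 1/(836*56) = 1/46816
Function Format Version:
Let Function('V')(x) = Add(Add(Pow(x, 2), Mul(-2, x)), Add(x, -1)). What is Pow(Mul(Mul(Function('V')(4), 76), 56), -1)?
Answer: Rational(1, 46816) ≈ 2.1360e-5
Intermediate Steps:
Function('V')(x) = Add(-1, Pow(x, 2), Mul(-1, x)) (Function('V')(x) = Add(Add(Pow(x, 2), Mul(-2, x)), Add(-1, x)) = Add(-1, Pow(x, 2), Mul(-1, x)))
Pow(Mul(Mul(Function('V')(4), 76), 56), -1) = Pow(Mul(Mul(Add(-1, Pow(4, 2), Mul(-1, 4)), 76), 56), -1) = Pow(Mul(Mul(Add(-1, 16, -4), 76), 56), -1) = Pow(Mul(Mul(11, 76), 56), -1) = Pow(Mul(836, 56), -1) = Pow(46816, -1) = Rational(1, 46816)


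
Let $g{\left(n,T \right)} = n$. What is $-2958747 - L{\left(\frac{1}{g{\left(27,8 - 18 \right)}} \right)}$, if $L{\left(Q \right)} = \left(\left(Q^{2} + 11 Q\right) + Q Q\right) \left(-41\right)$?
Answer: $- \frac{2156914304}{729} \approx -2.9587 \cdot 10^{6}$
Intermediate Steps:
$L{\left(Q \right)} = - 451 Q - 82 Q^{2}$ ($L{\left(Q \right)} = \left(\left(Q^{2} + 11 Q\right) + Q^{2}\right) \left(-41\right) = \left(2 Q^{2} + 11 Q\right) \left(-41\right) = - 451 Q - 82 Q^{2}$)
$-2958747 - L{\left(\frac{1}{g{\left(27,8 - 18 \right)}} \right)} = -2958747 - - \frac{41 \left(11 + \frac{2}{27}\right)}{27} = -2958747 - \left(-41\right) \frac{1}{27} \left(11 + 2 \cdot \frac{1}{27}\right) = -2958747 - \left(-41\right) \frac{1}{27} \left(11 + \frac{2}{27}\right) = -2958747 - \left(-41\right) \frac{1}{27} \cdot \frac{299}{27} = -2958747 - - \frac{12259}{729} = -2958747 + \frac{12259}{729} = - \frac{2156914304}{729}$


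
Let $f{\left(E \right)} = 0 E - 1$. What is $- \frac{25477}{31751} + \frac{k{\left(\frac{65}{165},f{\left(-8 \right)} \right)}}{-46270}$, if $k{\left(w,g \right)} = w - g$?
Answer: $- \frac{19451273308}{24240459705} \approx -0.80243$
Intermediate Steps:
$f{\left(E \right)} = -1$ ($f{\left(E \right)} = 0 - 1 = -1$)
$- \frac{25477}{31751} + \frac{k{\left(\frac{65}{165},f{\left(-8 \right)} \right)}}{-46270} = - \frac{25477}{31751} + \frac{\frac{65}{165} - -1}{-46270} = \left(-25477\right) \frac{1}{31751} + \left(65 \cdot \frac{1}{165} + 1\right) \left(- \frac{1}{46270}\right) = - \frac{25477}{31751} + \left(\frac{13}{33} + 1\right) \left(- \frac{1}{46270}\right) = - \frac{25477}{31751} + \frac{46}{33} \left(- \frac{1}{46270}\right) = - \frac{25477}{31751} - \frac{23}{763455} = - \frac{19451273308}{24240459705}$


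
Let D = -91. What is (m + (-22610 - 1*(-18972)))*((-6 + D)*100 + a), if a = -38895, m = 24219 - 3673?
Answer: -821644260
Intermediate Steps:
m = 20546
(m + (-22610 - 1*(-18972)))*((-6 + D)*100 + a) = (20546 + (-22610 - 1*(-18972)))*((-6 - 91)*100 - 38895) = (20546 + (-22610 + 18972))*(-97*100 - 38895) = (20546 - 3638)*(-9700 - 38895) = 16908*(-48595) = -821644260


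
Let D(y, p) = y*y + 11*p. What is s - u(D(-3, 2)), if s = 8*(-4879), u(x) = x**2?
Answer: -39993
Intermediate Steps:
D(y, p) = y**2 + 11*p
s = -39032
s - u(D(-3, 2)) = -39032 - ((-3)**2 + 11*2)**2 = -39032 - (9 + 22)**2 = -39032 - 1*31**2 = -39032 - 1*961 = -39032 - 961 = -39993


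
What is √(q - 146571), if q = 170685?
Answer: √24114 ≈ 155.29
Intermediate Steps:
√(q - 146571) = √(170685 - 146571) = √24114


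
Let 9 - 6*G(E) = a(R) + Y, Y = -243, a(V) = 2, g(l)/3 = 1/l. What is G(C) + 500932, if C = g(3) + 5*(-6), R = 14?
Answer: 1502921/3 ≈ 5.0097e+5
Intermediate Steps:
g(l) = 3/l (g(l) = 3*(1/l) = 3/l)
C = -29 (C = 3/3 + 5*(-6) = 3*(⅓) - 30 = 1 - 30 = -29)
G(E) = 125/3 (G(E) = 3/2 - (2 - 243)/6 = 3/2 - ⅙*(-241) = 3/2 + 241/6 = 125/3)
G(C) + 500932 = 125/3 + 500932 = 1502921/3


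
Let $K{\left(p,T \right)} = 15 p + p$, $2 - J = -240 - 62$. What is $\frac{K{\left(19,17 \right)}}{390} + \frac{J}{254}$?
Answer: $\frac{48944}{24765} \approx 1.9763$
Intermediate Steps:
$J = 304$ ($J = 2 - \left(-240 - 62\right) = 2 - -302 = 2 + 302 = 304$)
$K{\left(p,T \right)} = 16 p$
$\frac{K{\left(19,17 \right)}}{390} + \frac{J}{254} = \frac{16 \cdot 19}{390} + \frac{304}{254} = 304 \cdot \frac{1}{390} + 304 \cdot \frac{1}{254} = \frac{152}{195} + \frac{152}{127} = \frac{48944}{24765}$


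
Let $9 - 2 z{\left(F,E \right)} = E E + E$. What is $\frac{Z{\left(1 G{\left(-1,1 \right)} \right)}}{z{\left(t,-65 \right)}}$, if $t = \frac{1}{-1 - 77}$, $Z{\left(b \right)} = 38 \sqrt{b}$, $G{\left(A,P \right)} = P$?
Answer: $- \frac{76}{4151} \approx -0.018309$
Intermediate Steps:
$t = - \frac{1}{78}$ ($t = \frac{1}{-78} = - \frac{1}{78} \approx -0.012821$)
$z{\left(F,E \right)} = \frac{9}{2} - \frac{E}{2} - \frac{E^{2}}{2}$ ($z{\left(F,E \right)} = \frac{9}{2} - \frac{E E + E}{2} = \frac{9}{2} - \frac{E^{2} + E}{2} = \frac{9}{2} - \frac{E + E^{2}}{2} = \frac{9}{2} - \left(\frac{E}{2} + \frac{E^{2}}{2}\right) = \frac{9}{2} - \frac{E}{2} - \frac{E^{2}}{2}$)
$\frac{Z{\left(1 G{\left(-1,1 \right)} \right)}}{z{\left(t,-65 \right)}} = \frac{38 \sqrt{1 \cdot 1}}{\frac{9}{2} - - \frac{65}{2} - \frac{\left(-65\right)^{2}}{2}} = \frac{38 \sqrt{1}}{\frac{9}{2} + \frac{65}{2} - \frac{4225}{2}} = \frac{38 \cdot 1}{\frac{9}{2} + \frac{65}{2} - \frac{4225}{2}} = \frac{38}{- \frac{4151}{2}} = 38 \left(- \frac{2}{4151}\right) = - \frac{76}{4151}$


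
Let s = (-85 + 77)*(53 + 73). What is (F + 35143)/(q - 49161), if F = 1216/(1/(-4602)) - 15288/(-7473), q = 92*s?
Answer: 4617389801/117821809 ≈ 39.190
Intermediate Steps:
s = -1008 (s = -8*126 = -1008)
q = -92736 (q = 92*(-1008) = -92736)
F = -13939710616/2491 (F = 1216/(-1/4602) - 15288*(-1/7473) = 1216*(-4602) + 5096/2491 = -5596032 + 5096/2491 = -13939710616/2491 ≈ -5.5960e+6)
(F + 35143)/(q - 49161) = (-13939710616/2491 + 35143)/(-92736 - 49161) = -13852169403/2491/(-141897) = -13852169403/2491*(-1/141897) = 4617389801/117821809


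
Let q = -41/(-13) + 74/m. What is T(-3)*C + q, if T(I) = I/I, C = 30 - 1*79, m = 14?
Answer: -3691/91 ≈ -40.560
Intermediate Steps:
C = -49 (C = 30 - 79 = -49)
q = 768/91 (q = -41/(-13) + 74/14 = -41*(-1/13) + 74*(1/14) = 41/13 + 37/7 = 768/91 ≈ 8.4396)
T(I) = 1
T(-3)*C + q = 1*(-49) + 768/91 = -49 + 768/91 = -3691/91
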